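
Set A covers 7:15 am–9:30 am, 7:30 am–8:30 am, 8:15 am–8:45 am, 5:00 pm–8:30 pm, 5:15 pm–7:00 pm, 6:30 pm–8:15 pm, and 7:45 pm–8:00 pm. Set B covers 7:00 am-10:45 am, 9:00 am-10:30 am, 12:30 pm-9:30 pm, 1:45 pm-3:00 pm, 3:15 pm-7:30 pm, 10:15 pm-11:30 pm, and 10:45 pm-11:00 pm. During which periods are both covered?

7:15 am-9:30 am, 5:00 pm-8:30 pm

First set merges to 7:15 am-9:30 am, 5:00 pm-8:30 pm.
Second set merges to 7:00 am-10:45 am, 12:30 pm-9:30 pm, 10:15 pm-11:30 pm.
7:15 am-9:30 am meets the second set on 7:15 am-9:30 am.
5:00 pm-8:30 pm meets the second set on 5:00 pm-8:30 pm.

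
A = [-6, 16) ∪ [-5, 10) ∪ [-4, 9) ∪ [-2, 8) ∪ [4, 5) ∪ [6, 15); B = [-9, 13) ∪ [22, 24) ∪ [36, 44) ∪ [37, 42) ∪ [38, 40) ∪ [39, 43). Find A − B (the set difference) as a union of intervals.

First set merges to [-6, 16).
Second set merges to [-9, 13), [22, 24), [36, 44).
[-6, 16) with B removed leaves [13, 16).

[13, 16)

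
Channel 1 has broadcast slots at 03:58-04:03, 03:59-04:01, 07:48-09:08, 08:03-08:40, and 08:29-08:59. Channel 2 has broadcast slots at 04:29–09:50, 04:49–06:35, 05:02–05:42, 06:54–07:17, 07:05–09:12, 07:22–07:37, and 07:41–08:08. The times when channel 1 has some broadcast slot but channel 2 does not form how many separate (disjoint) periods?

1

A, merged: 03:58-04:03, 07:48-09:08.
B, merged: 04:29-09:50.
A \ B = 03:58-04:03.
That is 1 disjoint piece.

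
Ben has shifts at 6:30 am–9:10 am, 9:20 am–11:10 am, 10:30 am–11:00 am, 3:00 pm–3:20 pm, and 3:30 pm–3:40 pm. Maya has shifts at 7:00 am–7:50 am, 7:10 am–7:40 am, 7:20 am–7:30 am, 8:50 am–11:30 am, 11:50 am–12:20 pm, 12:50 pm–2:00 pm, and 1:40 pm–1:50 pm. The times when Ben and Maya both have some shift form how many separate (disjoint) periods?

3

Merge the first list: 6:30 am–9:10 am, 9:20 am–11:10 am, 3:00 pm–3:20 pm, 3:30 pm–3:40 pm.
Merge the second list: 7:00 am–7:50 am, 8:50 am–11:30 am, 11:50 am–12:20 pm, 12:50 pm–2:00 pm.
A ∩ B = 7:00 am–7:50 am, 8:50 am–9:10 am, 9:20 am–11:10 am.
That is 3 disjoint pieces.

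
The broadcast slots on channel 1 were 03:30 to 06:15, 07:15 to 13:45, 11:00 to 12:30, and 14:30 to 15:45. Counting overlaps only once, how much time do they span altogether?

10 h 30 min

Merged: 03:30–06:15, 07:15–13:45, 14:30–15:45.
Lengths: 2 h 45 min + 6 h 30 min + 1 h 15 min = 10 h 30 min.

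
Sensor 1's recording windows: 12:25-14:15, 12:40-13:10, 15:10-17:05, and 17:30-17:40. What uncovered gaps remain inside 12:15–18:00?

Covered (merged): 12:25-14:15, 15:10-17:05, 17:30-17:40.
Gaps within 12:15-18:00: 12:15-12:25, 14:15-15:10, 17:05-17:30, 17:40-18:00.

12:15-12:25, 14:15-15:10, 17:05-17:30, 17:40-18:00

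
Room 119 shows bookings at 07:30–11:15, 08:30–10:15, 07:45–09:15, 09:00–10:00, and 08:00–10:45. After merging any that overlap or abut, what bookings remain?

Sort by start: 07:30-11:15, 07:45-09:15, 08:00-10:45, 08:30-10:15, 09:00-10:00.
07:45-09:15 overlaps/touches 07:30-11:15 → extend to 07:30-11:15.
08:00-10:45 overlaps/touches 07:30-11:15 → extend to 07:30-11:15.
08:30-10:15 overlaps/touches 07:30-11:15 → extend to 07:30-11:15.
09:00-10:00 overlaps/touches 07:30-11:15 → extend to 07:30-11:15.

07:30-11:15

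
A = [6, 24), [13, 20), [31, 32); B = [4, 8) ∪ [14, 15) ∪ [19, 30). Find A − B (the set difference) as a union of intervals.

Merge the first list: [6, 24), [31, 32).
[6, 24) \ B = [8, 14), [15, 19).
[31, 32): nothing removed.

[8, 14) ∪ [15, 19) ∪ [31, 32)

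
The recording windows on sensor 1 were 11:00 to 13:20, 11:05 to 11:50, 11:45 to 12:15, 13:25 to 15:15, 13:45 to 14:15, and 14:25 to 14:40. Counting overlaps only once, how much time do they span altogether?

Merged: 11:00–13:20, 13:25–15:15.
Lengths: 2 h 20 min + 1 h 50 min = 4 h 10 min.

4 h 10 min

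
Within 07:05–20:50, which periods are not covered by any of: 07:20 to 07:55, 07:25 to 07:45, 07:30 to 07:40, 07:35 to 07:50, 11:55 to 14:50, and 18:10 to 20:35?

After merging, the occupied span is 07:20-07:55, 11:55-14:50, 18:10-20:35.
Gaps within 07:05-20:50: 07:05-07:20, 07:55-11:55, 14:50-18:10, 20:35-20:50.

07:05-07:20, 07:55-11:55, 14:50-18:10, 20:35-20:50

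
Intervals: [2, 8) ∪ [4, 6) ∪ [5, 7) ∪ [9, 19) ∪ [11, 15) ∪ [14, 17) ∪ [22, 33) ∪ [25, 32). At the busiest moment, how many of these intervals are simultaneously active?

At 5, 3 of the intervals are simultaneously active.
No point has more.

3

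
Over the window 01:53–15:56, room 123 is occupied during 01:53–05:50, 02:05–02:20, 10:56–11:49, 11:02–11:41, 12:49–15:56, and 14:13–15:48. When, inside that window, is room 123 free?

05:50-10:56, 11:49-12:49

After merging, the occupied span is 01:53-05:50, 10:56-11:49, 12:49-15:56.
Uncovered inside 01:53-15:56: 05:50-10:56, 11:49-12:49.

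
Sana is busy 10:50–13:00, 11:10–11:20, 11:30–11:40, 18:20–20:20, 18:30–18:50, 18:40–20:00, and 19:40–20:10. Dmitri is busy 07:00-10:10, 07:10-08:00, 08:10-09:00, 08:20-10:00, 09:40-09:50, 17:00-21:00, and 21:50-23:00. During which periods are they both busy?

First set merges to 10:50-13:00, 18:20-20:20.
Second set merges to 07:00-10:10, 17:00-21:00, 21:50-23:00.
10:50-13:00 falls entirely outside B.
18:20-20:20 overlaps B on 18:20-20:20.

18:20-20:20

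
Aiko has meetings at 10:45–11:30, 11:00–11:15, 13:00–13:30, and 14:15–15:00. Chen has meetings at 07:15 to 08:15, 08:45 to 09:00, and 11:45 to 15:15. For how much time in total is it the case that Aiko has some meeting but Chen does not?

45 min

First set merges to 10:45–11:30, 13:00–13:30, 14:15–15:00.
A \ B = 10:45–11:30.
Total: 45 min.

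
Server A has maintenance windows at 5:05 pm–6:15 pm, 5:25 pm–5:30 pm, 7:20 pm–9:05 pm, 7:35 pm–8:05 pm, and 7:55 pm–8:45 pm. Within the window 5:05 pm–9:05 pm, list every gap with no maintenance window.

6:15 pm-7:20 pm

After merging, the occupied span is 5:05 pm-6:15 pm, 7:20 pm-9:05 pm.
Complement within 5:05 pm-9:05 pm: 6:15 pm-7:20 pm.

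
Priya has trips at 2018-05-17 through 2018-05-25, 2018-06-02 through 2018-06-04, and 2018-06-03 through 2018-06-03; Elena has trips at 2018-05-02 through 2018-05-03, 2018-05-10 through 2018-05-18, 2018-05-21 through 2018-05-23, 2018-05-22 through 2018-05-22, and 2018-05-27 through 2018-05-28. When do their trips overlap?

2018-05-17 through 2018-05-18, 2018-05-21 through 2018-05-23

First set merges to 2018-05-17 through 2018-05-25, 2018-06-02 through 2018-06-04.
Second set merges to 2018-05-02 through 2018-05-03, 2018-05-10 through 2018-05-18, 2018-05-21 through 2018-05-23, 2018-05-27 through 2018-05-28.
2018-05-17 through 2018-05-25 ∩ B → 2018-05-17 through 2018-05-18, 2018-05-21 through 2018-05-23.
2018-06-02 through 2018-06-04 meets no B interval.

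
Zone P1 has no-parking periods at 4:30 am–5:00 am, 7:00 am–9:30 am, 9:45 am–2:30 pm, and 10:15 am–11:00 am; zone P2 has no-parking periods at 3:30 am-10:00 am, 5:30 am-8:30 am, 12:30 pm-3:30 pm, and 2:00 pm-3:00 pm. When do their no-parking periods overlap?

4:30 am-5:00 am, 7:00 am-9:30 am, 9:45 am-10:00 am, 12:30 pm-2:30 pm

First set merges to 4:30 am-5:00 am, 7:00 am-9:30 am, 9:45 am-2:30 pm.
Second set merges to 3:30 am-10:00 am, 12:30 pm-3:30 pm.
4:30 am-5:00 am meets the second set on 4:30 am-5:00 am.
7:00 am-9:30 am meets the second set on 7:00 am-9:30 am.
9:45 am-2:30 pm meets the second set on 9:45 am-10:00 am, 12:30 pm-2:30 pm.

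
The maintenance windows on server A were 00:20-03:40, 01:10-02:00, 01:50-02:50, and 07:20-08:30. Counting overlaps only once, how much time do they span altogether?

Merged: 00:20–03:40, 07:20–08:30.
Lengths: 3 h 20 min + 1 h 10 min = 4 h 30 min.

4 h 30 min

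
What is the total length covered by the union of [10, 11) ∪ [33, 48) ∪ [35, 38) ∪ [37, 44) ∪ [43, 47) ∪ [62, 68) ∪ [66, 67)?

22

Merged: [10, 11), [33, 48), [62, 68).
Lengths: 1 + 15 + 6 = 22.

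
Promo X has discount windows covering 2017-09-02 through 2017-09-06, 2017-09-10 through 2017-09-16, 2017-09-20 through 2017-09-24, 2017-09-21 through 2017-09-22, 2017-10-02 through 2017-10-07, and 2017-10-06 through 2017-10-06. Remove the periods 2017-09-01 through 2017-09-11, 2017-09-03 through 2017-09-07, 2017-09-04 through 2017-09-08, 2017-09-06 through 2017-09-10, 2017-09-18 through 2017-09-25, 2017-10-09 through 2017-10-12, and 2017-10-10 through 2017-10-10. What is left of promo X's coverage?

2017-09-12 through 2017-09-16, 2017-10-02 through 2017-10-07

Merge the first list: 2017-09-02 through 2017-09-06, 2017-09-10 through 2017-09-16, 2017-09-20 through 2017-09-24, 2017-10-02 through 2017-10-07.
Merge the second list: 2017-09-01 through 2017-09-11, 2017-09-18 through 2017-09-25, 2017-10-09 through 2017-10-12.
2017-09-02 through 2017-09-06 lies entirely inside B → drops out.
2017-09-10 through 2017-09-16 with B removed leaves 2017-09-12 through 2017-09-16.
2017-09-20 through 2017-09-24 lies entirely inside B → drops out.
2017-10-02 through 2017-10-07 is untouched.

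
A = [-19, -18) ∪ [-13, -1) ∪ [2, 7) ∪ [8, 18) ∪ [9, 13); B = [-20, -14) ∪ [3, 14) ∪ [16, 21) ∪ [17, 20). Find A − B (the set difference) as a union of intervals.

[-13, -1) ∪ [2, 3) ∪ [14, 16)

Merge the first list: [-19, -18), [-13, -1), [2, 7), [8, 18).
Merge the second list: [-20, -14), [3, 14), [16, 21).
[-19, -18): fully covered by B → removed.
[-13, -1): no B overlap → unchanged.
[2, 7) minus B → [2, 3).
[8, 18) minus B → [14, 16).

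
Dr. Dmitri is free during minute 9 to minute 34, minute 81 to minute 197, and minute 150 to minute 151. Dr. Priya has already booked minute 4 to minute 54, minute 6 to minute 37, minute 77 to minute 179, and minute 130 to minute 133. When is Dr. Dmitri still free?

A, merged: minute 9 to minute 34, minute 81 to minute 197.
B, merged: minute 4 to minute 54, minute 77 to minute 179.
minute 9 to minute 34: entirely removed.
minute 81 to minute 197 \ B = minute 179 to minute 197.

minute 179 to minute 197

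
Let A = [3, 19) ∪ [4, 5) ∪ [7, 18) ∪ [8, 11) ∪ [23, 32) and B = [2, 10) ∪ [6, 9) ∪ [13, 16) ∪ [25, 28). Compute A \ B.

[10, 13) ∪ [16, 19) ∪ [23, 25) ∪ [28, 32)

Merge the first list: [3, 19), [23, 32).
Merge the second list: [2, 10), [13, 16), [25, 28).
[3, 19) \ B = [10, 13), [16, 19).
[23, 32) \ B = [23, 25), [28, 32).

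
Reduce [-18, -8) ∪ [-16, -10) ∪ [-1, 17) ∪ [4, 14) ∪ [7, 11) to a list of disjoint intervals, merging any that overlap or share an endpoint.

[-16, -10) overlaps/touches [-18, -8) → extend to [-18, -8).
[-1, 17) is disjoint → start new block.
[4, 14) overlaps/touches [-1, 17) → extend to [-1, 17).
[7, 11) overlaps/touches [-1, 17) → extend to [-1, 17).

[-18, -8) ∪ [-1, 17)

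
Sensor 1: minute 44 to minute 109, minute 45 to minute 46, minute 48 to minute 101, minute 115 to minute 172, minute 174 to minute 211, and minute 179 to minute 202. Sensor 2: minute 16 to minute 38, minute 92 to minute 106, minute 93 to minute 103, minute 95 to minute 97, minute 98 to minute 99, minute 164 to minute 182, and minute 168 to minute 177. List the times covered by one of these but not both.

First set merges to minute 44 to minute 109, minute 115 to minute 172, minute 174 to minute 211.
Second set merges to minute 16 to minute 38, minute 92 to minute 106, minute 164 to minute 182.
A but not B: minute 44 to minute 92, minute 106 to minute 109, minute 115 to minute 164, minute 182 to minute 211.
B but not A: minute 16 to minute 38, minute 172 to minute 174.
Combining gives A △ B.

minute 16 to minute 38, minute 44 to minute 92, minute 106 to minute 109, minute 115 to minute 164, minute 172 to minute 174, minute 182 to minute 211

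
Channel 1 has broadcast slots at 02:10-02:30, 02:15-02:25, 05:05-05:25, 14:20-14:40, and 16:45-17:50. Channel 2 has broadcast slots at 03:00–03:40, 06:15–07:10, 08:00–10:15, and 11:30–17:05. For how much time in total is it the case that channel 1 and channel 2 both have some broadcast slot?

Merge the first list: 02:10-02:30, 05:05-05:25, 14:20-14:40, 16:45-17:50.
A ∩ B = 14:20-14:40, 16:45-17:05.
Total: 20 min + 20 min = 40 min.

40 min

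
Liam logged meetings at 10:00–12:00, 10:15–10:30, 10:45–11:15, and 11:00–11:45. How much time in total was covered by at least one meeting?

2 h

Merged: 10:00–12:00.
Length: 2 h.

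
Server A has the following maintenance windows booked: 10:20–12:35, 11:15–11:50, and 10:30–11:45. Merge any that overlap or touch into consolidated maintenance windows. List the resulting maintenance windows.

10:20-12:35

Sort by start: 10:20-12:35, 10:30-11:45, 11:15-11:50.
10:30-11:45 overlaps/touches 10:20-12:35 → extend to 10:20-12:35.
11:15-11:50 overlaps/touches 10:20-12:35 → extend to 10:20-12:35.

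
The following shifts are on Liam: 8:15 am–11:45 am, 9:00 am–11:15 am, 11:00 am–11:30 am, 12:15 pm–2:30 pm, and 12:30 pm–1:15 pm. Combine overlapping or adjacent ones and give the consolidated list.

8:15 am–11:45 am, 12:15 pm–2:30 pm

9:00 am–11:15 am overlaps/touches 8:15 am–11:45 am → extend to 8:15 am–11:45 am.
11:00 am–11:30 am overlaps/touches 8:15 am–11:45 am → extend to 8:15 am–11:45 am.
12:15 pm–2:30 pm is disjoint → start new block.
12:30 pm–1:15 pm overlaps/touches 12:15 pm–2:30 pm → extend to 12:15 pm–2:30 pm.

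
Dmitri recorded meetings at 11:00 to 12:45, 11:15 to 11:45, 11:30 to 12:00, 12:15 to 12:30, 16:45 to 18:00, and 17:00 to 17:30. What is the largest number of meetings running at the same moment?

3

Walk the sorted start/end points keeping a running depth.
The depth first hits 3 at 11:30.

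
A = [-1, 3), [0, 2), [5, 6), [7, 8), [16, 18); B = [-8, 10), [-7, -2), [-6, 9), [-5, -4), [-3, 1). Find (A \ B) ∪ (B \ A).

[-8, -1) ∪ [3, 5) ∪ [6, 7) ∪ [8, 10) ∪ [16, 18)

A, merged: [-1, 3), [5, 6), [7, 8), [16, 18).
B, merged: [-8, 10).
A \ B = [16, 18).
B \ A = [-8, -1), [3, 5), [6, 7), [8, 10).
Union of the two gives the symmetric difference.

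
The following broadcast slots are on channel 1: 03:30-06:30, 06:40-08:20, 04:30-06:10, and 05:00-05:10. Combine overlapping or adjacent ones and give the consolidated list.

Sort by start: 03:30–06:30, 04:30–06:10, 05:00–05:10, 06:40–08:20.
04:30–06:10 overlaps/touches 03:30–06:30 → extend to 03:30–06:30.
05:00–05:10 overlaps/touches 03:30–06:30 → extend to 03:30–06:30.
06:40–08:20 is disjoint → start new block.

03:30–06:30, 06:40–08:20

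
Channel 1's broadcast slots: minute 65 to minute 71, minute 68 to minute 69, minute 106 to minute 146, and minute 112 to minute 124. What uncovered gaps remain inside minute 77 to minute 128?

The merged coverage is minute 65 to minute 71, minute 106 to minute 146.
Gaps within minute 77 to minute 128: minute 77 to minute 106.

minute 77 to minute 106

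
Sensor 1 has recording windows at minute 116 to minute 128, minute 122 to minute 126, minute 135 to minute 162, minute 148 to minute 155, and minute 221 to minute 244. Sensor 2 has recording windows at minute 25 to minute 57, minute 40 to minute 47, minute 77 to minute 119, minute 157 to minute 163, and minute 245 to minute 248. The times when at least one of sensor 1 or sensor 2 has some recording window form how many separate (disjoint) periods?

5

A, merged: minute 116 to minute 128, minute 135 to minute 162, minute 221 to minute 244.
B, merged: minute 25 to minute 57, minute 77 to minute 119, minute 157 to minute 163, minute 245 to minute 248.
A ∪ B = minute 25 to minute 57, minute 77 to minute 128, minute 135 to minute 163, minute 221 to minute 244, minute 245 to minute 248.
That is 5 disjoint pieces.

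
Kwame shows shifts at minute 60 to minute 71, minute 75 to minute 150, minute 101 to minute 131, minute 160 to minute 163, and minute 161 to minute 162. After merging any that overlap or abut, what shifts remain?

minute 60 to minute 71, minute 75 to minute 150, minute 160 to minute 163

minute 75 to minute 150 is disjoint → start new block.
minute 101 to minute 131 overlaps/touches minute 75 to minute 150 → extend to minute 75 to minute 150.
minute 160 to minute 163 is disjoint → start new block.
minute 161 to minute 162 overlaps/touches minute 160 to minute 163 → extend to minute 160 to minute 163.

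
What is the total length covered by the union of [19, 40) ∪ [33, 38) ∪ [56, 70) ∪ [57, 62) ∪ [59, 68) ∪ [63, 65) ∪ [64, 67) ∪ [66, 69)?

Merged: [19, 40), [56, 70).
Lengths: 21 + 14 = 35.

35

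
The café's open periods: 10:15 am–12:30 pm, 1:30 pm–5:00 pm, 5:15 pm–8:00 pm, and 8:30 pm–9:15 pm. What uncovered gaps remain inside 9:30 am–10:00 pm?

9:30 am–10:15 am, 12:30 pm–1:30 pm, 5:00 pm–5:15 pm, 8:00 pm–8:30 pm, 9:15 pm–10:00 pm

After merging, the occupied span is 10:15 am–12:30 pm, 1:30 pm–5:00 pm, 5:15 pm–8:00 pm, 8:30 pm–9:15 pm.
Uncovered inside 9:30 am–10:00 pm: 9:30 am–10:15 am, 12:30 pm–1:30 pm, 5:00 pm–5:15 pm, 8:00 pm–8:30 pm, 9:15 pm–10:00 pm.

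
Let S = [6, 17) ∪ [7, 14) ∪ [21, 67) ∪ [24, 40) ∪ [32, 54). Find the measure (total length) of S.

57

Merged: [6, 17), [21, 67).
Lengths: 11 + 46 = 57.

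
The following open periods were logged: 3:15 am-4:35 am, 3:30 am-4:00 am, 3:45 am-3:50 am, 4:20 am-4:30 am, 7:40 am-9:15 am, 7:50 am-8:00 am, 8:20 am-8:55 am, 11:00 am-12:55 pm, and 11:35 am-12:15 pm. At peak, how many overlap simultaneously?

Walk the sorted start/end points keeping a running depth.
The depth first hits 3 at 3:45 am.

3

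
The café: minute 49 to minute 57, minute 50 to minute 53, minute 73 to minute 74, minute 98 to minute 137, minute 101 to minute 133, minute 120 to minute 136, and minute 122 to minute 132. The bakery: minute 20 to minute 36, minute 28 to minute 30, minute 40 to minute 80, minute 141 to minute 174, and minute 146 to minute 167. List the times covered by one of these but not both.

A, merged: minute 49 to minute 57, minute 73 to minute 74, minute 98 to minute 137.
B, merged: minute 20 to minute 36, minute 40 to minute 80, minute 141 to minute 174.
A \ B = minute 98 to minute 137.
B \ A = minute 20 to minute 36, minute 40 to minute 49, minute 57 to minute 73, minute 74 to minute 80, minute 141 to minute 174.
Union of the two gives the symmetric difference.

minute 20 to minute 36, minute 40 to minute 49, minute 57 to minute 73, minute 74 to minute 80, minute 98 to minute 137, minute 141 to minute 174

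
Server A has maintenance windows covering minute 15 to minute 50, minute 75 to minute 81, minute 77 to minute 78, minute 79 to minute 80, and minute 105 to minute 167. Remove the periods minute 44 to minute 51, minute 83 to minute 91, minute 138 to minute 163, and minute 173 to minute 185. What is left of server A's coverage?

minute 15 to minute 44, minute 75 to minute 81, minute 105 to minute 138, minute 163 to minute 167

First set merges to minute 15 to minute 50, minute 75 to minute 81, minute 105 to minute 167.
minute 15 to minute 50 \ B = minute 15 to minute 44.
minute 75 to minute 81: nothing removed.
minute 105 to minute 167 \ B = minute 105 to minute 138, minute 163 to minute 167.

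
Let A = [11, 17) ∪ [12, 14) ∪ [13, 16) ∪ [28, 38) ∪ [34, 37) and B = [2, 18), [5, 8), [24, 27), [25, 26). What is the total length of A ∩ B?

6

A, merged: [11, 17), [28, 38).
B, merged: [2, 18), [24, 27).
A ∩ B = [11, 17).
Total: 6.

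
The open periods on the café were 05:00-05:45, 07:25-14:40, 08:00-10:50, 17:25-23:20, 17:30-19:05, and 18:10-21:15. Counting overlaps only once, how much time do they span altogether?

Merged: 05:00-05:45, 07:25-14:40, 17:25-23:20.
Lengths: 45 min + 7 h 15 min + 5 h 55 min = 13 h 55 min.

13 h 55 min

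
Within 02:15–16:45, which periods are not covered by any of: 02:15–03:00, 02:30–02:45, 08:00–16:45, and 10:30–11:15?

Covered (merged): 02:15–03:00, 08:00–16:45.
Gaps within 02:15–16:45: 03:00–08:00.

03:00–08:00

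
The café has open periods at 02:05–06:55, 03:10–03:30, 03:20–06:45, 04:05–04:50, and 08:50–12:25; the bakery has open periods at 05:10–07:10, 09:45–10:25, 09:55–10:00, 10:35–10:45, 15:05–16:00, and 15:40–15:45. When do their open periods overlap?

First set merges to 02:05–06:55, 08:50–12:25.
Second set merges to 05:10–07:10, 09:45–10:25, 10:35–10:45, 15:05–16:00.
02:05–06:55 ∩ B → 05:10–06:55.
08:50–12:25 ∩ B → 09:45–10:25, 10:35–10:45.

05:10–06:55, 09:45–10:25, 10:35–10:45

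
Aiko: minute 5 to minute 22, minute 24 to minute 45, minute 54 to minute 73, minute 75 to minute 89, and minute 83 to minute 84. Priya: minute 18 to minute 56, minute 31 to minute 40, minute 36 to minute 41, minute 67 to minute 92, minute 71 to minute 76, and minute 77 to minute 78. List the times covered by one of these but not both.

First set merges to minute 5 to minute 22, minute 24 to minute 45, minute 54 to minute 73, minute 75 to minute 89.
Second set merges to minute 18 to minute 56, minute 67 to minute 92.
A but not B: minute 5 to minute 18, minute 56 to minute 67.
B but not A: minute 22 to minute 24, minute 45 to minute 54, minute 73 to minute 75, minute 89 to minute 92.
Combining gives A △ B.

minute 5 to minute 18, minute 22 to minute 24, minute 45 to minute 54, minute 56 to minute 67, minute 73 to minute 75, minute 89 to minute 92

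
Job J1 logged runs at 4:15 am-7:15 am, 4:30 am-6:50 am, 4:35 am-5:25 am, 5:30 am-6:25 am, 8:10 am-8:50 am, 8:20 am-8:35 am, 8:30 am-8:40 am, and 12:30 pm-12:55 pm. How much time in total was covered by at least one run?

4 h 5 min

Merged: 4:15 am–7:15 am, 8:10 am–8:50 am, 12:30 pm–12:55 pm.
Lengths: 3 h + 40 min + 25 min = 4 h 5 min.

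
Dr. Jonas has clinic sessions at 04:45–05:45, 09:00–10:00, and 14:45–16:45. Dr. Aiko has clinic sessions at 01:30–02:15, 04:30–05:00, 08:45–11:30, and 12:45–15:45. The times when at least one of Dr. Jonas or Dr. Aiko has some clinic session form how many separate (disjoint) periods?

4

A ∪ B = 01:30–02:15, 04:30–05:45, 08:45–11:30, 12:45–16:45.
That is 4 disjoint pieces.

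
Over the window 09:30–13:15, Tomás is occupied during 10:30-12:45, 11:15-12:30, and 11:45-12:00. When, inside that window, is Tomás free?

09:30-10:30, 12:45-13:15

After merging, the occupied span is 10:30-12:45.
Uncovered inside 09:30-13:15: 09:30-10:30, 12:45-13:15.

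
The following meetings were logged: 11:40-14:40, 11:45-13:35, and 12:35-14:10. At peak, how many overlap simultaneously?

Walk the sorted start/end points keeping a running depth.
The depth first hits 3 at 12:35.

3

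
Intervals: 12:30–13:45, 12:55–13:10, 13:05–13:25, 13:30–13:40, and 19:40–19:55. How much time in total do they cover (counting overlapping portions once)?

1 h 30 min

Merged: 12:30-13:45, 19:40-19:55.
Lengths: 1 h 15 min + 15 min = 1 h 30 min.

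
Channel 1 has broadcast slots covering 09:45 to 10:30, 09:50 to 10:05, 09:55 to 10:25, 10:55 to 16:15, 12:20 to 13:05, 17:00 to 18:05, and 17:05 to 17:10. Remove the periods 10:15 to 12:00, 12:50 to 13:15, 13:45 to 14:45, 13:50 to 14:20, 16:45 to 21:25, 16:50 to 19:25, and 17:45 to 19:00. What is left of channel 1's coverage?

First set merges to 09:45-10:30, 10:55-16:15, 17:00-18:05.
Second set merges to 10:15-12:00, 12:50-13:15, 13:45-14:45, 16:45-21:25.
09:45-10:30 with B removed leaves 09:45-10:15.
10:55-16:15 with B removed leaves 12:00-12:50, 13:15-13:45, 14:45-16:15.
17:00-18:05 lies entirely inside B → drops out.

09:45-10:15, 12:00-12:50, 13:15-13:45, 14:45-16:15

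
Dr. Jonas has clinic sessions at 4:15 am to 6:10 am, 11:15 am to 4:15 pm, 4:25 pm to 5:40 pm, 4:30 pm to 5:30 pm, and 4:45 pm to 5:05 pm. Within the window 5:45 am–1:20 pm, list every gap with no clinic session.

Covered (merged): 4:15 am–6:10 am, 11:15 am–4:15 pm, 4:25 pm–5:40 pm.
Complement within 5:45 am–1:20 pm: 6:10 am–11:15 am.

6:10 am–11:15 am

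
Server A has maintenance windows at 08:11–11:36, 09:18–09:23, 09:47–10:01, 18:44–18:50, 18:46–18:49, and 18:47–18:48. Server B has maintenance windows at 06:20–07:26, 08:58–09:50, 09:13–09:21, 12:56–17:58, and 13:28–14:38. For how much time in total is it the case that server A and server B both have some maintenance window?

Merge the first list: 08:11-11:36, 18:44-18:50.
Merge the second list: 06:20-07:26, 08:58-09:50, 12:56-17:58.
A ∩ B = 08:58-09:50.
Total: 52 min.

52 min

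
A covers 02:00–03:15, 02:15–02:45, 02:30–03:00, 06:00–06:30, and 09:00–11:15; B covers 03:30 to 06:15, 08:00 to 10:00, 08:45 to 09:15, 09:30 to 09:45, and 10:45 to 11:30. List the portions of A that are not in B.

Merge the first list: 02:00-03:15, 06:00-06:30, 09:00-11:15.
Merge the second list: 03:30-06:15, 08:00-10:00, 10:45-11:30.
02:00-03:15 is untouched.
06:00-06:30 with B removed leaves 06:15-06:30.
09:00-11:15 with B removed leaves 10:00-10:45.

02:00-03:15, 06:15-06:30, 10:00-10:45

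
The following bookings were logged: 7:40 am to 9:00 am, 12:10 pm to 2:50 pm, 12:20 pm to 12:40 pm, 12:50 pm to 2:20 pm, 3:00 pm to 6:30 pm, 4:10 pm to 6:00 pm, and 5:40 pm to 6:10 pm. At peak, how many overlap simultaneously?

3

Walk the sorted start/end points keeping a running depth.
The depth first hits 3 at 5:40 pm.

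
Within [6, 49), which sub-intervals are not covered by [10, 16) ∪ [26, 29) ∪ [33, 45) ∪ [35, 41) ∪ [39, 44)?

[6, 10) ∪ [16, 26) ∪ [29, 33) ∪ [45, 49)

After merging, the occupied span is [10, 16), [26, 29), [33, 45).
Complement within [6, 49): [6, 10), [16, 26), [29, 33), [45, 49).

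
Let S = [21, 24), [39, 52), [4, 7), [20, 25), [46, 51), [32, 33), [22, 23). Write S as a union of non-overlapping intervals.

[4, 7) ∪ [20, 25) ∪ [32, 33) ∪ [39, 52)

Sort by start: [4, 7), [20, 25), [21, 24), [22, 23), [32, 33), [39, 52), [46, 51).
[20, 25) is disjoint → start new block.
[21, 24) overlaps/touches [20, 25) → extend to [20, 25).
[22, 23) overlaps/touches [20, 25) → extend to [20, 25).
[32, 33) is disjoint → start new block.
[39, 52) is disjoint → start new block.
[46, 51) overlaps/touches [39, 52) → extend to [39, 52).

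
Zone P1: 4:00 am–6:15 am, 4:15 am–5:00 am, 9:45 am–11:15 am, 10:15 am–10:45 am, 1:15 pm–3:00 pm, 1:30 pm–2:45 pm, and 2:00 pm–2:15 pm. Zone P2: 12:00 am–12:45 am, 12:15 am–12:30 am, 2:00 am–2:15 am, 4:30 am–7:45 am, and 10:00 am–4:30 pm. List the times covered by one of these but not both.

12:00 am–12:45 am, 2:00 am–2:15 am, 4:00 am–4:30 am, 6:15 am–7:45 am, 9:45 am–10:00 am, 11:15 am–1:15 pm, 3:00 pm–4:30 pm

A, merged: 4:00 am–6:15 am, 9:45 am–11:15 am, 1:15 pm–3:00 pm.
B, merged: 12:00 am–12:45 am, 2:00 am–2:15 am, 4:30 am–7:45 am, 10:00 am–4:30 pm.
Only in the first: 4:00 am–4:30 am, 9:45 am–10:00 am.
Only in the second: 12:00 am–12:45 am, 2:00 am–2:15 am, 6:15 am–7:45 am, 11:15 am–1:15 pm, 3:00 pm–4:30 pm.
Together these are the periods covered by exactly one.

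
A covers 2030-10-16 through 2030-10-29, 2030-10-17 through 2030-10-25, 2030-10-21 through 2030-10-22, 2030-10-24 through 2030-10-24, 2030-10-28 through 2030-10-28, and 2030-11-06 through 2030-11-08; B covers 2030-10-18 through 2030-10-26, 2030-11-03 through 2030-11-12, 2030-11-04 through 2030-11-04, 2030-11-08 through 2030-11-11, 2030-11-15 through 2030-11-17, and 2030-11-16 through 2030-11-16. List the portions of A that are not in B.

2030-10-16 through 2030-10-17, 2030-10-27 through 2030-10-29

First set merges to 2030-10-16 through 2030-10-29, 2030-11-06 through 2030-11-08.
Second set merges to 2030-10-18 through 2030-10-26, 2030-11-03 through 2030-11-12, 2030-11-15 through 2030-11-17.
2030-10-16 through 2030-10-29 minus B → 2030-10-16 through 2030-10-17, 2030-10-27 through 2030-10-29.
2030-11-06 through 2030-11-08: fully covered by B → removed.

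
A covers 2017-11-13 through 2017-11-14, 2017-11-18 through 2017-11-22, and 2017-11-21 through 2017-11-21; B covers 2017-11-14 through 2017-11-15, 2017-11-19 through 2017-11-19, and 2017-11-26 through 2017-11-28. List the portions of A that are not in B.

2017-11-13 through 2017-11-13, 2017-11-18 through 2017-11-18, 2017-11-20 through 2017-11-22

Merge the first list: 2017-11-13 through 2017-11-14, 2017-11-18 through 2017-11-22.
2017-11-13 through 2017-11-14 \ B = 2017-11-13 through 2017-11-13.
2017-11-18 through 2017-11-22 \ B = 2017-11-18 through 2017-11-18, 2017-11-20 through 2017-11-22.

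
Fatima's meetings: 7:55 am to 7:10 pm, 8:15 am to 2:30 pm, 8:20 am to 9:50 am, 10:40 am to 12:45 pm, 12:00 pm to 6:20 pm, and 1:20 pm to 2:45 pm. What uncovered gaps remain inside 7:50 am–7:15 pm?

7:50 am–7:55 am, 7:10 pm–7:15 pm

After merging, the occupied span is 7:55 am–7:10 pm.
Complement within 7:50 am–7:15 pm: 7:50 am–7:55 am, 7:10 pm–7:15 pm.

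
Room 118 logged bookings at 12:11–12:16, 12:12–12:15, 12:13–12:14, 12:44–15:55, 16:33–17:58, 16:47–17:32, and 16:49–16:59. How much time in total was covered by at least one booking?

Merged: 12:11–12:16, 12:44–15:55, 16:33–17:58.
Lengths: 5 min + 3 h 11 min + 1 h 25 min = 4 h 41 min.

4 h 41 min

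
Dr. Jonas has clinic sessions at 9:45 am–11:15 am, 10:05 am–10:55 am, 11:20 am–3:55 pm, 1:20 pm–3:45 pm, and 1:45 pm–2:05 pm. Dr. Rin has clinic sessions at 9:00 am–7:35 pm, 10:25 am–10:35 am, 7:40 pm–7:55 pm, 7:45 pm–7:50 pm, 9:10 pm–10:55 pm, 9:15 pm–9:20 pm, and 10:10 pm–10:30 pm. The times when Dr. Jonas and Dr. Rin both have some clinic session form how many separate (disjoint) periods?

2

A, merged: 9:45 am–11:15 am, 11:20 am–3:55 pm.
B, merged: 9:00 am–7:35 pm, 7:40 pm–7:55 pm, 9:10 pm–10:55 pm.
A ∩ B = 9:45 am–11:15 am, 11:20 am–3:55 pm.
That is 2 disjoint pieces.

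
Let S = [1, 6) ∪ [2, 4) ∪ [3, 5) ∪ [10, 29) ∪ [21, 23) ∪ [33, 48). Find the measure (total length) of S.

39

Merged: [1, 6), [10, 29), [33, 48).
Lengths: 5 + 19 + 15 = 39.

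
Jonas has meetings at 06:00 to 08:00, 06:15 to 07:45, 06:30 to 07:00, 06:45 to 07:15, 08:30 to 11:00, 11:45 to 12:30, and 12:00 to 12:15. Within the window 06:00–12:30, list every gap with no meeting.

Covered (merged): 06:00-08:00, 08:30-11:00, 11:45-12:30.
Complement within 06:00-12:30: 08:00-08:30, 11:00-11:45.

08:00-08:30, 11:00-11:45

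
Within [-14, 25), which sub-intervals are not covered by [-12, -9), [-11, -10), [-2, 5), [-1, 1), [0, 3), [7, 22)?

[-14, -12) ∪ [-9, -2) ∪ [5, 7) ∪ [22, 25)

After merging, the occupied span is [-12, -9), [-2, 5), [7, 22).
Gaps within [-14, 25): [-14, -12), [-9, -2), [5, 7), [22, 25).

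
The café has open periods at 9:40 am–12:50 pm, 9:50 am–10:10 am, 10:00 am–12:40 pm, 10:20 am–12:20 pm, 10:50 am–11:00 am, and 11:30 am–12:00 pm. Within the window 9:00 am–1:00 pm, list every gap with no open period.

The merged coverage is 9:40 am–12:50 pm.
Uncovered inside 9:00 am–1:00 pm: 9:00 am–9:40 am, 12:50 pm–1:00 pm.

9:00 am–9:40 am, 12:50 pm–1:00 pm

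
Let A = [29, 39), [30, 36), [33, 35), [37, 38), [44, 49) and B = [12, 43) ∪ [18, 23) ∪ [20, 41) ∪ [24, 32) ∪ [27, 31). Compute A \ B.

[44, 49)

A, merged: [29, 39), [44, 49).
B, merged: [12, 43).
[29, 39): fully covered by B → removed.
[44, 49): no B overlap → unchanged.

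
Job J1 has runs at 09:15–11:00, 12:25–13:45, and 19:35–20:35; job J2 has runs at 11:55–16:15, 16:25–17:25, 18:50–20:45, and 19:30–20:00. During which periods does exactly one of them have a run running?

09:15–11:00, 11:55–12:25, 13:45–16:15, 16:25–17:25, 18:50–19:35, 20:35–20:45

Second set merges to 11:55–16:15, 16:25–17:25, 18:50–20:45.
A \ B = 09:15–11:00.
B \ A = 11:55–12:25, 13:45–16:15, 16:25–17:25, 18:50–19:35, 20:35–20:45.
Union of the two gives the symmetric difference.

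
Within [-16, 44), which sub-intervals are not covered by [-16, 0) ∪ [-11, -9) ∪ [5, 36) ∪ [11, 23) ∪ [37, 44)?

[0, 5) ∪ [36, 37)

After merging, the occupied span is [-16, 0), [5, 36), [37, 44).
Complement within [-16, 44): [0, 5), [36, 37).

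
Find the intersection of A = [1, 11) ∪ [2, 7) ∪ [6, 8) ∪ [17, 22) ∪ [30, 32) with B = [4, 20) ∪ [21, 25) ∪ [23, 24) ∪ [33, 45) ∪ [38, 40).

[4, 11) ∪ [17, 20) ∪ [21, 22)

Merge the first list: [1, 11), [17, 22), [30, 32).
Merge the second list: [4, 20), [21, 25), [33, 45).
[1, 11) meets the second set on [4, 11).
[17, 22) meets the second set on [17, 20), [21, 22).
[30, 32): no overlap with the second set.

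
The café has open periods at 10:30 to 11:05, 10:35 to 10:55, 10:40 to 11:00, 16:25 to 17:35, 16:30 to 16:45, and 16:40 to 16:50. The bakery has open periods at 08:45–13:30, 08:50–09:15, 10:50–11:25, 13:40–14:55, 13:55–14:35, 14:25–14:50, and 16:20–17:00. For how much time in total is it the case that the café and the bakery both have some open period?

First set merges to 10:30–11:05, 16:25–17:35.
Second set merges to 08:45–13:30, 13:40–14:55, 16:20–17:00.
A ∩ B = 10:30–11:05, 16:25–17:00.
Total: 35 min + 35 min = 1 h 10 min.

1 h 10 min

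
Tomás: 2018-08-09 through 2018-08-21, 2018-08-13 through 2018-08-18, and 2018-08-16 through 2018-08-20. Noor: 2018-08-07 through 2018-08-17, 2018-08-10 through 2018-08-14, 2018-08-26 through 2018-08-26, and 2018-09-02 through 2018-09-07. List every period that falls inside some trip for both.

Merge the first list: 2018-08-09 through 2018-08-21.
Merge the second list: 2018-08-07 through 2018-08-17, 2018-08-26 through 2018-08-26, 2018-09-02 through 2018-09-07.
2018-08-09 through 2018-08-21 overlaps B on 2018-08-09 through 2018-08-17.

2018-08-09 through 2018-08-17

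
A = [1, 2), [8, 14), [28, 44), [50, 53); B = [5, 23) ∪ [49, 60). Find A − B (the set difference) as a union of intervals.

[1, 2) ∪ [28, 44)

[1, 2): no B overlap → unchanged.
[8, 14): fully covered by B → removed.
[28, 44): no B overlap → unchanged.
[50, 53): fully covered by B → removed.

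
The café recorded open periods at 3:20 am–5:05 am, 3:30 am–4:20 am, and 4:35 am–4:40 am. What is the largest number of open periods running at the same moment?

Sweep endpoints in order; track running count of active intervals.
Peak of 2 reached at 3:30 am.

2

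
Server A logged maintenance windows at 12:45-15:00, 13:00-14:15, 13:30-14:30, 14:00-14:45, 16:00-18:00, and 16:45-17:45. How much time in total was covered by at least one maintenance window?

4 h 15 min

Merged: 12:45–15:00, 16:00–18:00.
Lengths: 2 h 15 min + 2 h = 4 h 15 min.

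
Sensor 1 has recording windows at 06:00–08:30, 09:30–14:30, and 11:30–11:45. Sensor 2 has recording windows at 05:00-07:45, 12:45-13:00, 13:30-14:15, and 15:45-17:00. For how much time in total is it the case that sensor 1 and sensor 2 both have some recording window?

2 h 45 min

First set merges to 06:00–08:30, 09:30–14:30.
A ∩ B = 06:00–07:45, 12:45–13:00, 13:30–14:15.
Total: 1 h 45 min + 15 min + 45 min = 2 h 45 min.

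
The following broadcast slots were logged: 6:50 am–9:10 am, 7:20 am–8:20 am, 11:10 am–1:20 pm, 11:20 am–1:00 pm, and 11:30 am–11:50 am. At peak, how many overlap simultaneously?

Walk the sorted start/end points keeping a running depth.
The depth first hits 3 at 11:30 am.

3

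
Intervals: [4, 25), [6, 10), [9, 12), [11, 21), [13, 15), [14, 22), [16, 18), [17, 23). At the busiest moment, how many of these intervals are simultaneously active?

5

Sweep endpoints in order; track running count of active intervals.
Peak of 5 reached at 17.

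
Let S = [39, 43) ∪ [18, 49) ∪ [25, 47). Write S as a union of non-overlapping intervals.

[18, 49)

Sort by start: [18, 49), [25, 47), [39, 43).
[25, 47) overlaps/touches [18, 49) → extend to [18, 49).
[39, 43) overlaps/touches [18, 49) → extend to [18, 49).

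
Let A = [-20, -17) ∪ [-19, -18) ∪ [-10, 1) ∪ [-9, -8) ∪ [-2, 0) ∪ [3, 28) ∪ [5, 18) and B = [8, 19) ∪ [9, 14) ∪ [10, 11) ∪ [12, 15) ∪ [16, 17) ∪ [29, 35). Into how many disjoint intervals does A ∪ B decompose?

Merge the first list: [-20, -17), [-10, 1), [3, 28).
Merge the second list: [8, 19), [29, 35).
A ∪ B = [-20, -17), [-10, 1), [3, 28), [29, 35).
That is 4 disjoint pieces.

4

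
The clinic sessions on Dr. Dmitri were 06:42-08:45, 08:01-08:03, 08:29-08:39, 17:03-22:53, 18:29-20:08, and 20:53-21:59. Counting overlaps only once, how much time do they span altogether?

7 h 53 min

Merged: 06:42-08:45, 17:03-22:53.
Lengths: 2 h 3 min + 5 h 50 min = 7 h 53 min.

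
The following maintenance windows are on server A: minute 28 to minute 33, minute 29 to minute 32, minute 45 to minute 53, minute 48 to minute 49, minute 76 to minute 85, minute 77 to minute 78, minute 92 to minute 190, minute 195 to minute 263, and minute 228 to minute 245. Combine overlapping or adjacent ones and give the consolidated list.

minute 29 to minute 32 overlaps/touches minute 28 to minute 33 → extend to minute 28 to minute 33.
minute 45 to minute 53 is disjoint → start new block.
minute 48 to minute 49 overlaps/touches minute 45 to minute 53 → extend to minute 45 to minute 53.
minute 76 to minute 85 is disjoint → start new block.
minute 77 to minute 78 overlaps/touches minute 76 to minute 85 → extend to minute 76 to minute 85.
minute 92 to minute 190 is disjoint → start new block.
minute 195 to minute 263 is disjoint → start new block.
minute 228 to minute 245 overlaps/touches minute 195 to minute 263 → extend to minute 195 to minute 263.

minute 28 to minute 33, minute 45 to minute 53, minute 76 to minute 85, minute 92 to minute 190, minute 195 to minute 263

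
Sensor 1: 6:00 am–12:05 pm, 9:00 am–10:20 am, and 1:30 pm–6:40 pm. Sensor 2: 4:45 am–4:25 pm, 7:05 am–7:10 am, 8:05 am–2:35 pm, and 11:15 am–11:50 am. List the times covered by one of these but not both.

A, merged: 6:00 am–12:05 pm, 1:30 pm–6:40 pm.
B, merged: 4:45 am–4:25 pm.
A \ B = 4:25 pm–6:40 pm.
B \ A = 4:45 am–6:00 am, 12:05 pm–1:30 pm.
Union of the two gives the symmetric difference.

4:45 am–6:00 am, 12:05 pm–1:30 pm, 4:25 pm–6:40 pm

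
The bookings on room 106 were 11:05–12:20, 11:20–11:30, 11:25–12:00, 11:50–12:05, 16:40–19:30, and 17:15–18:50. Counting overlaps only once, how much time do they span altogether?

Merged: 11:05-12:20, 16:40-19:30.
Lengths: 1 h 15 min + 2 h 50 min = 4 h 5 min.

4 h 5 min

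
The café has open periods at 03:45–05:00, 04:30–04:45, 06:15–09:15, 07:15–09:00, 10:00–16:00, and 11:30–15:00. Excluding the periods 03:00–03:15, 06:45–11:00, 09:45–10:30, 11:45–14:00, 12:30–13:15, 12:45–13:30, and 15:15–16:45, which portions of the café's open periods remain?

03:45–05:00, 06:15–06:45, 11:00–11:45, 14:00–15:15

First set merges to 03:45–05:00, 06:15–09:15, 10:00–16:00.
Second set merges to 03:00–03:15, 06:45–11:00, 11:45–14:00, 15:15–16:45.
03:45–05:00: no B overlap → unchanged.
06:15–09:15 minus B → 06:15–06:45.
10:00–16:00 minus B → 11:00–11:45, 14:00–15:15.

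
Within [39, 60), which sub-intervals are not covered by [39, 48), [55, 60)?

[48, 55)

The merged coverage is [39, 48), [55, 60).
Gaps within [39, 60): [48, 55).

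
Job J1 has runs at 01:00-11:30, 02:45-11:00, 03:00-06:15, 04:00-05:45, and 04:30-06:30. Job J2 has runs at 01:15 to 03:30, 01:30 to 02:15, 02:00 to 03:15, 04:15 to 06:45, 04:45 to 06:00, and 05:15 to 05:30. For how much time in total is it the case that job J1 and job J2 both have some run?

Merge the first list: 01:00–11:30.
Merge the second list: 01:15–03:30, 04:15–06:45.
A ∩ B = 01:15–03:30, 04:15–06:45.
Total: 2 h 15 min + 2 h 30 min = 4 h 45 min.

4 h 45 min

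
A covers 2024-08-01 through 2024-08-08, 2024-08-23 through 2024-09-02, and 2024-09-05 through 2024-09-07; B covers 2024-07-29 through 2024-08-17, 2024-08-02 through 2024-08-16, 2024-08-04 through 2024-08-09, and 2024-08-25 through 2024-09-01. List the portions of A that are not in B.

2024-08-23 through 2024-08-24, 2024-09-02 through 2024-09-02, 2024-09-05 through 2024-09-07

B, merged: 2024-07-29 through 2024-08-17, 2024-08-25 through 2024-09-01.
2024-08-01 through 2024-08-08: entirely removed.
2024-08-23 through 2024-09-02 \ B = 2024-08-23 through 2024-08-24, 2024-09-02 through 2024-09-02.
2024-09-05 through 2024-09-07: nothing removed.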